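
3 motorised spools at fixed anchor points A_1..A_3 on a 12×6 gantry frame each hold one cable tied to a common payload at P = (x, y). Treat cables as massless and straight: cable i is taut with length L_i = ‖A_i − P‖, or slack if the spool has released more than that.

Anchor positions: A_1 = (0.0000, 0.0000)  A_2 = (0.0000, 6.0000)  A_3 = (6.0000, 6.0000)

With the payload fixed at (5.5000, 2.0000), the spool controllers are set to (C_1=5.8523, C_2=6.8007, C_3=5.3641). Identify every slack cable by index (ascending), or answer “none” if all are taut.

3

i=1: geometric 5.8523 vs commanded 5.8523 ⇒ taut
i=2: geometric 6.8007 vs commanded 6.8007 ⇒ taut
i=3: geometric 4.0311 vs commanded 5.3641 ⇒ slack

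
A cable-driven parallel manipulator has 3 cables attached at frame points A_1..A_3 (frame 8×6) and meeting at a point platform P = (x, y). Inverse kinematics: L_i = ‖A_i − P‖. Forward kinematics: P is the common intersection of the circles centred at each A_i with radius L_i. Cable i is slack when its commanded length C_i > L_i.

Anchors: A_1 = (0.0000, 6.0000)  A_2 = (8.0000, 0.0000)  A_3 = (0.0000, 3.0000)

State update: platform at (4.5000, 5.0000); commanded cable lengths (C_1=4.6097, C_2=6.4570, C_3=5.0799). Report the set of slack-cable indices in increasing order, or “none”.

cable 1: L_1 = ‖A_1−P‖ = 4.6098;  C_1 = 4.6097 → taut
cable 2: L_2 = ‖A_2−P‖ = 6.1033;  C_2 = 6.4570 → slack
cable 3: L_3 = ‖A_3−P‖ = 4.9244;  C_3 = 5.0799 → slack

2, 3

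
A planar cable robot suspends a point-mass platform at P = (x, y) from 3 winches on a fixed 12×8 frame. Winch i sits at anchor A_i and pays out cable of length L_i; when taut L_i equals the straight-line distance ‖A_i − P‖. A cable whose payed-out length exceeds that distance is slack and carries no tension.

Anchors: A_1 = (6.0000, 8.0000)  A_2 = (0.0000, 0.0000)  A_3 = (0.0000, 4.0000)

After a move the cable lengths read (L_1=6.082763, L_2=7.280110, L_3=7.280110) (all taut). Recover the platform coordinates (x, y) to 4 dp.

circle eqns → linear via eq_j − eq_1; set k_j = A_j·A_j − L_j²
k_1 = 36.0000+64.0000−37.0000 = 63.0000
12.0000·x + 16.0000·y = k_1−k_2 = 116.0000
12.0000·x + 8.0000·y = k_1−k_3 = 100.0000
solve first two rows → x=7.0000, y=2.0000

(7.0000, 2.0000)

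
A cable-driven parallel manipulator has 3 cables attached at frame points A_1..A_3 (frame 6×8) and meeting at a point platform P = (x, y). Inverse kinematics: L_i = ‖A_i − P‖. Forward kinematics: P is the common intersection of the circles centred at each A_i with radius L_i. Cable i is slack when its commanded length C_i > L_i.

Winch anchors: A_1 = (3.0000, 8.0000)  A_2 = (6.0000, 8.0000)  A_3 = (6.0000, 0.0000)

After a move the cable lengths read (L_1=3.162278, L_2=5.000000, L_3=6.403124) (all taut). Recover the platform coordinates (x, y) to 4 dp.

expand ‖A_i−P‖²=L_i² and subtract eq 1 (c_i ≔ ‖A_i‖²−L_i²)
c_1 = 9.0000+64.0000−10.0000 = 63.0000
eq1−eq2 → [-6.0000  0.0000]·P = -12.0000
eq1−eq3 → [-6.0000  16.0000]·P = 68.0000
2×2 solve → P = (2.0000, 5.0000)

(2.0000, 5.0000)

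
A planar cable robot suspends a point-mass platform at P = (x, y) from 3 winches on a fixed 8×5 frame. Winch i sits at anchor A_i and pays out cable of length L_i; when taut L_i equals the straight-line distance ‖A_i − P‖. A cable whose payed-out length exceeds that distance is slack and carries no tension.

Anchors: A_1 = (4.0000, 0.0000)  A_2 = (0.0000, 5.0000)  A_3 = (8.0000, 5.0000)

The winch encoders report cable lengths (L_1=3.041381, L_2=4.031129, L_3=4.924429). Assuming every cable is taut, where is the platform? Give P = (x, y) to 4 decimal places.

each cable: (A_i−P)·(A_i−P) = L_i²; let q_i = ‖A_i‖²−L_i²
q_1 = 16.0000+0.0000−9.2500 = 6.7500
row 1: 8.0000x − 10.0000y = -2.0000  (q_2=8.7500)
row 2: -8.0000x − 10.0000y = -58.0000  (q_3=64.7500)
Cramer on rows 1–2 → x = 3.5000, y = 3.0000

(3.5000, 3.0000)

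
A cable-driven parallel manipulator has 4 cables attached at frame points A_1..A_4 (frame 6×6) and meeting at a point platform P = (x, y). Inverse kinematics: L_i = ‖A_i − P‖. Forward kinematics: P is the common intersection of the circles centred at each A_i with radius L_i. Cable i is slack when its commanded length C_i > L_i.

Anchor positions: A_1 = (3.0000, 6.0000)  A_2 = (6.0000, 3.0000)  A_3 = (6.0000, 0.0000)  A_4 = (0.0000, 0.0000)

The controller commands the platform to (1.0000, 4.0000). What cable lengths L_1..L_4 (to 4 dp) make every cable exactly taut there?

(2.8284, 5.0990, 6.4031, 4.1231)

L_1 = √((3.0000−1.0000)² + (6.0000−4.0000)²) = 2.8284
L_2 = √((6.0000−1.0000)² + (3.0000−4.0000)²) = 5.0990
L_3 = √((6.0000−1.0000)² + (0.0000−4.0000)²) = 6.4031
L_4 = √((0.0000−1.0000)² + (0.0000−4.0000)²) = 4.1231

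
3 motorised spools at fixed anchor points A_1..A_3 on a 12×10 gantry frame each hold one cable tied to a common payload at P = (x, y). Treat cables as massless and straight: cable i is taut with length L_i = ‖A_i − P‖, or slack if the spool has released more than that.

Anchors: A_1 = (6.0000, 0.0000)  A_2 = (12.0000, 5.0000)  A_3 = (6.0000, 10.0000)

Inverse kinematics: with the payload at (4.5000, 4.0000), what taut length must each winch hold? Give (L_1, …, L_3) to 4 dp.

(4.2720, 7.5664, 6.1847)

cable 1: Δx=1.5000, Δy=-4.0000; L_1 = √(Δx²+Δy²) = 4.2720
cable 2: Δx=7.5000, Δy=1.0000; L_2 = √(Δx²+Δy²) = 7.5664
cable 3: Δx=1.5000, Δy=6.0000; L_3 = √(Δx²+Δy²) = 6.1847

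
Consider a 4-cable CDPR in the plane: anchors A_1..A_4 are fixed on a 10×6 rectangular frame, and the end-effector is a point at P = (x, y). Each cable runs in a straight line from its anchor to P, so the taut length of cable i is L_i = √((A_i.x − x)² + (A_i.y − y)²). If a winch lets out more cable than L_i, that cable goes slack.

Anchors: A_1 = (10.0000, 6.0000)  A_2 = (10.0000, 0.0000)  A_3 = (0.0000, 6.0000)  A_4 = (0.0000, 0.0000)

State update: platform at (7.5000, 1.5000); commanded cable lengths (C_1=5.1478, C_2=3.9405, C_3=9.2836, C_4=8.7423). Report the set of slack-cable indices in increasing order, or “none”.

cable 1: √((2.5000)²+(4.5000)²)=5.1478, C_1=5.1478: taut
cable 2: √((2.5000)²+(-1.5000)²)=2.9155, C_2=3.9405: slack
cable 3: √((-7.5000)²+(4.5000)²)=8.7464, C_3=9.2836: slack
cable 4: √((-7.5000)²+(-1.5000)²)=7.6485, C_4=8.7423: slack

2, 3, 4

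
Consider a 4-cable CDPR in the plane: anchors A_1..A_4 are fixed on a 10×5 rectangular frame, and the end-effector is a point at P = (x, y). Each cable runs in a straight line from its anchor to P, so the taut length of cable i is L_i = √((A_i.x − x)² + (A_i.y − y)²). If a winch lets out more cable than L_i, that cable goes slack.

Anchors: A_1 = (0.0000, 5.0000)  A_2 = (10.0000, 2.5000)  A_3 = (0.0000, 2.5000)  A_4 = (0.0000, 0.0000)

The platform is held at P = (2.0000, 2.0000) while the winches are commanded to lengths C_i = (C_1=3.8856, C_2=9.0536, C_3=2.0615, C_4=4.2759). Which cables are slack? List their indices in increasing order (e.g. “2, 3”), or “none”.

cable 1: L_1 = ‖A_1−P‖ = 3.6056;  C_1 = 3.8856 → slack
cable 2: L_2 = ‖A_2−P‖ = 8.0156;  C_2 = 9.0536 → slack
cable 3: L_3 = ‖A_3−P‖ = 2.0616;  C_3 = 2.0615 → taut
cable 4: L_4 = ‖A_4−P‖ = 2.8284;  C_4 = 4.2759 → slack

1, 2, 4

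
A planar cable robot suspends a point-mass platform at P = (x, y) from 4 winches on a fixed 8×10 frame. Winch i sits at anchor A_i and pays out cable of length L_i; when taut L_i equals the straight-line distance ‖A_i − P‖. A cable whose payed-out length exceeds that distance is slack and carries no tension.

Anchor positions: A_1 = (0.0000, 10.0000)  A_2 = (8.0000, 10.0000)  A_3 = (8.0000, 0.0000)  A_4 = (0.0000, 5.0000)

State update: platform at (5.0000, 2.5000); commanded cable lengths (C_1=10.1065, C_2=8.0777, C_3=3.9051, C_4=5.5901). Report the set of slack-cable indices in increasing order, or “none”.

cable 1: L_1 = ‖A_1−P‖ = 9.0139;  C_1 = 10.1065 → slack
cable 2: L_2 = ‖A_2−P‖ = 8.0777;  C_2 = 8.0777 → taut
cable 3: L_3 = ‖A_3−P‖ = 3.9051;  C_3 = 3.9051 → taut
cable 4: L_4 = ‖A_4−P‖ = 5.5902;  C_4 = 5.5901 → taut

1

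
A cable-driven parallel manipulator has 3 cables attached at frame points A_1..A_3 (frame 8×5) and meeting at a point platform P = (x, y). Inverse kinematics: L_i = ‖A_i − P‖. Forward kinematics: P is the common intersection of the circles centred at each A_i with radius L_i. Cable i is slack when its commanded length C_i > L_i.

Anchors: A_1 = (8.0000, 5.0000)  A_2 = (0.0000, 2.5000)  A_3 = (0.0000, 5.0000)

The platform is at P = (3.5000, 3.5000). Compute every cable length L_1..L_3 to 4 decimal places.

(4.7434, 3.6401, 3.8079)

L_1: Δ = A_1−P = (4.5000, 1.5000) → ‖Δ‖ = √22.5000 = 4.7434
L_2: Δ = A_2−P = (-3.5000, -1.0000) → ‖Δ‖ = √13.2500 = 3.6401
L_3: Δ = A_3−P = (-3.5000, 1.5000) → ‖Δ‖ = √14.5000 = 3.8079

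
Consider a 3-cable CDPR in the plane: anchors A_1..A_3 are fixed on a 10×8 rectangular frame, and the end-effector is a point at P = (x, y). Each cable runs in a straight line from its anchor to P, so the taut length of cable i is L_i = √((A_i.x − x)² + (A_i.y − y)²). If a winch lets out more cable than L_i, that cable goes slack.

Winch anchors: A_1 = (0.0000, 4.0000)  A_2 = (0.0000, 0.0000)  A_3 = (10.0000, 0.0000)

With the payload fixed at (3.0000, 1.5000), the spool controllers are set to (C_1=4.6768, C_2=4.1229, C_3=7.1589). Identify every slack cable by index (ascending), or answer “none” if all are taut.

1, 2

cable 1: L_1 = ‖A_1−P‖ = 3.9051;  C_1 = 4.6768 → slack
cable 2: L_2 = ‖A_2−P‖ = 3.3541;  C_2 = 4.1229 → slack
cable 3: L_3 = ‖A_3−P‖ = 7.1589;  C_3 = 7.1589 → taut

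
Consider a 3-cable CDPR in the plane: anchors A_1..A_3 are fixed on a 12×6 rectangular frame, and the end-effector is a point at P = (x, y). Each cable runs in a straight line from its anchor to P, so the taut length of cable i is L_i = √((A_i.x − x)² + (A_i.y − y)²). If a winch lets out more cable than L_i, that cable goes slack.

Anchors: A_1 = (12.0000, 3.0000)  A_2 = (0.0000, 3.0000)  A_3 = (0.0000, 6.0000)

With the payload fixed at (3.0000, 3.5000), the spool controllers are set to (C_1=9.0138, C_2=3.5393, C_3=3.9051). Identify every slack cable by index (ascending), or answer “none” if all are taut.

cable 1: L_1 = ‖A_1−P‖ = 9.0139;  C_1 = 9.0138 → taut
cable 2: L_2 = ‖A_2−P‖ = 3.0414;  C_2 = 3.5393 → slack
cable 3: L_3 = ‖A_3−P‖ = 3.9051;  C_3 = 3.9051 → taut

2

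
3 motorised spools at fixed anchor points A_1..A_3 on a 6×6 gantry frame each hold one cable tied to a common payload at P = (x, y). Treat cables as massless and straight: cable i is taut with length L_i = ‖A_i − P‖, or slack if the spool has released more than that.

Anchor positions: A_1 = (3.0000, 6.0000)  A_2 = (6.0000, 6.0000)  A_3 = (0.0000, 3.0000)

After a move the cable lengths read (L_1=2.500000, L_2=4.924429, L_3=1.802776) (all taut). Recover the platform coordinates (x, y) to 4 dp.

(1.5000, 4.0000)

circle eqns → linear via eq_j − eq_1; set q_j = A_j·A_j − L_j²
q_1 = 9.0000+36.0000−6.2500 = 38.7500
-6.0000·x + 0.0000·y = q_1−q_2 = -9.0000
6.0000·x + 6.0000·y = q_1−q_3 = 33.0000
solve first two rows → x=1.5000, y=4.0000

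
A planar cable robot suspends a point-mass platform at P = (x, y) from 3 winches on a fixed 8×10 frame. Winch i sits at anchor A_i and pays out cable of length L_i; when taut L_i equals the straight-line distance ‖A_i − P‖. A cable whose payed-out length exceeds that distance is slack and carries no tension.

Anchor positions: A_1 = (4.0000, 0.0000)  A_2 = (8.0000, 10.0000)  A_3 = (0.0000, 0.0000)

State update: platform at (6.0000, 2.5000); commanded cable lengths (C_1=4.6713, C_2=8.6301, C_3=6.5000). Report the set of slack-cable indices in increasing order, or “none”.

cable 1: √((-2.0000)²+(-2.5000)²)=3.2016, C_1=4.6713: slack
cable 2: √((2.0000)²+(7.5000)²)=7.7621, C_2=8.6301: slack
cable 3: √((-6.0000)²+(-2.5000)²)=6.5000, C_3=6.5000: taut

1, 2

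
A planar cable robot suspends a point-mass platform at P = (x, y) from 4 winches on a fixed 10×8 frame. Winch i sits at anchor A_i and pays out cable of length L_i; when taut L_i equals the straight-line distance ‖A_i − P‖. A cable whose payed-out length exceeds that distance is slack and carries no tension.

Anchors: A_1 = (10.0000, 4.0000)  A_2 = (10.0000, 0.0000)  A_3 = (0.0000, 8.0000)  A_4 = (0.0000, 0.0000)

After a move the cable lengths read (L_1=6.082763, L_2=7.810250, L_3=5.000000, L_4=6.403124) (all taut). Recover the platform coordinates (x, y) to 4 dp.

(4.0000, 5.0000)

circle eqns → linear via eq_j − eq_1; set k_j = A_j·A_j − L_j²
k_1 = 100.0000+16.0000−37.0000 = 79.0000
0.0000·x + 8.0000·y = k_1−k_2 = 40.0000
20.0000·x − 8.0000·y = k_1−k_3 = 40.0000
20.0000·x + 8.0000·y = k_1−k_4 = 120.0000
solve first two rows → x=4.0000, y=5.0000
check cable 4: ‖A_4−P‖² = 41.0000 ≈ L_4² = 41.0000 ✓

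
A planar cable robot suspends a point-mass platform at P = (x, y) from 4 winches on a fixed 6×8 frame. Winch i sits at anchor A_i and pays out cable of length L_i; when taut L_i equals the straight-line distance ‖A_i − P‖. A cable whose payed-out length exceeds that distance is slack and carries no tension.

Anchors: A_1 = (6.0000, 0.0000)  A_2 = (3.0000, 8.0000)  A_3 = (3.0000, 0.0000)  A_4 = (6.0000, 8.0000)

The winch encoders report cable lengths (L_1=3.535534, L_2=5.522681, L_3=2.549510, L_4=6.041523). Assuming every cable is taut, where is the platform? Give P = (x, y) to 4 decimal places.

(3.5000, 2.5000)

circle eqns → linear via eq_j − eq_1; set q_j = A_j·A_j − L_j²
q_1 = 36.0000+0.0000−12.5000 = 23.5000
6.0000·x − 16.0000·y = q_1−q_2 = -19.0000
6.0000·x + 0.0000·y = q_1−q_3 = 21.0000
0.0000·x − 16.0000·y = q_1−q_4 = -40.0000
solve first two rows → x=3.5000, y=2.5000
check cable 4: ‖A_4−P‖² = 36.5000 ≈ L_4² = 36.5000 ✓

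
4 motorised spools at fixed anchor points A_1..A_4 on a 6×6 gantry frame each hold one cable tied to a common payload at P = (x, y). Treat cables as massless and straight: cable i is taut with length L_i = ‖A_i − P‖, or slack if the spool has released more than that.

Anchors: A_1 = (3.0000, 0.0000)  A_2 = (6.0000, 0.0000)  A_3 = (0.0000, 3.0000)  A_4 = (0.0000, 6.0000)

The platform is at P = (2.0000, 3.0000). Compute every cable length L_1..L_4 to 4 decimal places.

cable 1: Δx=1.0000, Δy=-3.0000; L_1 = √(Δx²+Δy²) = 3.1623
cable 2: Δx=4.0000, Δy=-3.0000; L_2 = √(Δx²+Δy²) = 5.0000
cable 3: Δx=-2.0000, Δy=0.0000; L_3 = √(Δx²+Δy²) = 2.0000
cable 4: Δx=-2.0000, Δy=3.0000; L_4 = √(Δx²+Δy²) = 3.6056

(3.1623, 5.0000, 2.0000, 3.6056)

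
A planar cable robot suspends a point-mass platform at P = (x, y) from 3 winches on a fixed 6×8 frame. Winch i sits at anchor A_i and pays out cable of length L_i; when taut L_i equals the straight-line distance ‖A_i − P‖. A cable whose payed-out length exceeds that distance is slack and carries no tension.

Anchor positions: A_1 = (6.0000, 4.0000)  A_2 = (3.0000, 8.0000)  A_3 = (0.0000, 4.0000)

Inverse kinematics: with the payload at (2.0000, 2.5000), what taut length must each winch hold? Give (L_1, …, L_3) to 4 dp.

(4.2720, 5.5902, 2.5000)

cable 1: Δx=4.0000, Δy=1.5000; L_1 = √(Δx²+Δy²) = 4.2720
cable 2: Δx=1.0000, Δy=5.5000; L_2 = √(Δx²+Δy²) = 5.5902
cable 3: Δx=-2.0000, Δy=1.5000; L_3 = √(Δx²+Δy²) = 2.5000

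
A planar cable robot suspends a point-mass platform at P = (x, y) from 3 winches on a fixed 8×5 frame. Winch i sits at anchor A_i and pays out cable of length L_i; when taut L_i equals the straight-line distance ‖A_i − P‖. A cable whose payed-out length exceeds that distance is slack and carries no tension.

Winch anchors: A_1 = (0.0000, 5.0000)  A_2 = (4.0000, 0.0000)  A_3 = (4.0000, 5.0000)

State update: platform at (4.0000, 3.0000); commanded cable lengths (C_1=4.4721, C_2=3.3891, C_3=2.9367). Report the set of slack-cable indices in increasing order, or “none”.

cable 1: √((-4.0000)²+(2.0000)²)=4.4721, C_1=4.4721: taut
cable 2: √((0.0000)²+(-3.0000)²)=3.0000, C_2=3.3891: slack
cable 3: √((0.0000)²+(2.0000)²)=2.0000, C_3=2.9367: slack

2, 3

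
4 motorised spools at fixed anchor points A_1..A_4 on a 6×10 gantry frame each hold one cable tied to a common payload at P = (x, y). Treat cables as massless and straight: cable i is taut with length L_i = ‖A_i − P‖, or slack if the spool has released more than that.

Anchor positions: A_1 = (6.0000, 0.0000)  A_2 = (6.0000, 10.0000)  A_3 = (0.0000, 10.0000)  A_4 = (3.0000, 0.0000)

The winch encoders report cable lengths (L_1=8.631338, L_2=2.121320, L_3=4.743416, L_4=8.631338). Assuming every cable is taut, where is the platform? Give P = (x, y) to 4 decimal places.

(4.5000, 8.5000)

each cable: (A_i−P)·(A_i−P) = L_i²; let q_i = ‖A_i‖²−L_i²
q_1 = 36.0000+0.0000−74.5000 = -38.5000
row 1: 0.0000x − 20.0000y = -170.0000  (q_2=131.5000)
row 2: 12.0000x − 20.0000y = -116.0000  (q_3=77.5000)
row 3: 6.0000x + 0.0000y = 27.0000  (q_4=-65.5000)
Cramer on rows 1–2 → x = 4.5000, y = 8.5000
check cable 4: ‖A_4−P‖² = 74.5000 ≈ L_4² = 74.5000 ✓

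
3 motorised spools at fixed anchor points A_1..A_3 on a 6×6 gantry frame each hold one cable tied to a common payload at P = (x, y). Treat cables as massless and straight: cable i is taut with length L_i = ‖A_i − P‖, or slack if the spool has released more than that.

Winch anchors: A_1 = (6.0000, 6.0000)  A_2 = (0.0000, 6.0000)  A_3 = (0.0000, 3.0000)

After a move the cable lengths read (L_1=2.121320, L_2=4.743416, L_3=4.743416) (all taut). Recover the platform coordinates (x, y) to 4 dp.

circle eqns → linear via eq_j − eq_1; set c_j = A_j·A_j − L_j²
c_1 = 36.0000+36.0000−4.5000 = 67.5000
12.0000·x + 0.0000·y = c_1−c_2 = 54.0000
12.0000·x + 6.0000·y = c_1−c_3 = 81.0000
solve first two rows → x=4.5000, y=4.5000

(4.5000, 4.5000)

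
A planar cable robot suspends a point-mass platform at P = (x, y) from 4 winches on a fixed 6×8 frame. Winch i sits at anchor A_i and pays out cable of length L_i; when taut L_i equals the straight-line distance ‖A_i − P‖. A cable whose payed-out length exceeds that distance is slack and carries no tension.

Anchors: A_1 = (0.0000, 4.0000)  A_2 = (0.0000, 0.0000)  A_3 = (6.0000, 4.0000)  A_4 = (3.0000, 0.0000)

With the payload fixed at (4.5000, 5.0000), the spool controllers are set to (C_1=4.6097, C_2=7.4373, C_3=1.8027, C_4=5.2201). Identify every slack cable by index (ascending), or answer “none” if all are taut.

2

cable 1: L_1 = ‖A_1−P‖ = 4.6098;  C_1 = 4.6097 → taut
cable 2: L_2 = ‖A_2−P‖ = 6.7268;  C_2 = 7.4373 → slack
cable 3: L_3 = ‖A_3−P‖ = 1.8028;  C_3 = 1.8027 → taut
cable 4: L_4 = ‖A_4−P‖ = 5.2202;  C_4 = 5.2201 → taut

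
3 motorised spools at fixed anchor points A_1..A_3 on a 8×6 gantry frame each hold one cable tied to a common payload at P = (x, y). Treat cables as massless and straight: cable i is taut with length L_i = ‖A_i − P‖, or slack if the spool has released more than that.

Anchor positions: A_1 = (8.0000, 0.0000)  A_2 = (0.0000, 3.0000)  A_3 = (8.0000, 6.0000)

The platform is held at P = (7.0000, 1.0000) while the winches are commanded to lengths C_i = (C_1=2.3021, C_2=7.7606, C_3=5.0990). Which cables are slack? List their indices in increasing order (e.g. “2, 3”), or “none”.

1, 2

i=1: geometric 1.4142 vs commanded 2.3021 ⇒ slack
i=2: geometric 7.2801 vs commanded 7.7606 ⇒ slack
i=3: geometric 5.0990 vs commanded 5.0990 ⇒ taut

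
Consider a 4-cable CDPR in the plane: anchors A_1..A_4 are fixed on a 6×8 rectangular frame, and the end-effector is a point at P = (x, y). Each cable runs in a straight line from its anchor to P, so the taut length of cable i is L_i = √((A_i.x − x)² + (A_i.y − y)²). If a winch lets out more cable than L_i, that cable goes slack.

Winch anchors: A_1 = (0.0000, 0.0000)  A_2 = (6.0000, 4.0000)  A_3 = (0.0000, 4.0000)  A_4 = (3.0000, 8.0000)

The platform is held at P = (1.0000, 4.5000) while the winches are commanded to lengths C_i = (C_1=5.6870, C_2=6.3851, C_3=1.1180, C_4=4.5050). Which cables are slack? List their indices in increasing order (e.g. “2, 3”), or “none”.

cable 1: L_1 = ‖A_1−P‖ = 4.6098;  C_1 = 5.6870 → slack
cable 2: L_2 = ‖A_2−P‖ = 5.0249;  C_2 = 6.3851 → slack
cable 3: L_3 = ‖A_3−P‖ = 1.1180;  C_3 = 1.1180 → taut
cable 4: L_4 = ‖A_4−P‖ = 4.0311;  C_4 = 4.5050 → slack

1, 2, 4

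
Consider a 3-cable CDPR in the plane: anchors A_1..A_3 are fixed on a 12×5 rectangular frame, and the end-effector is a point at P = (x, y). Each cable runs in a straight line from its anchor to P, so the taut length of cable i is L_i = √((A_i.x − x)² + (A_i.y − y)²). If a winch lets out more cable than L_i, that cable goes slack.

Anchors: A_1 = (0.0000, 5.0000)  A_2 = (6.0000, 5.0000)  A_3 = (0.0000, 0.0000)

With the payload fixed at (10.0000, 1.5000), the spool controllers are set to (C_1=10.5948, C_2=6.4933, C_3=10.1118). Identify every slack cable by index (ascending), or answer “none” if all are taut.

cable 1: √((-10.0000)²+(3.5000)²)=10.5948, C_1=10.5948: taut
cable 2: √((-4.0000)²+(3.5000)²)=5.3151, C_2=6.4933: slack
cable 3: √((-10.0000)²+(-1.5000)²)=10.1119, C_3=10.1118: taut

2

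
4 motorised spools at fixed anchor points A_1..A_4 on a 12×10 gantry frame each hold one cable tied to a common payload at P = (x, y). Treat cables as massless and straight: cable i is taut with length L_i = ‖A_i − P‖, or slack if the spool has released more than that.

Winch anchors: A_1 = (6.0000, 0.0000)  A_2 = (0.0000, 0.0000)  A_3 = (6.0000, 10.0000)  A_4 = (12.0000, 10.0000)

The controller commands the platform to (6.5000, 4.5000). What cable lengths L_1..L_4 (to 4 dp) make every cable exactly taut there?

cable 1: Δx=-0.5000, Δy=-4.5000; L_1 = √(Δx²+Δy²) = 4.5277
cable 2: Δx=-6.5000, Δy=-4.5000; L_2 = √(Δx²+Δy²) = 7.9057
cable 3: Δx=-0.5000, Δy=5.5000; L_3 = √(Δx²+Δy²) = 5.5227
cable 4: Δx=5.5000, Δy=5.5000; L_4 = √(Δx²+Δy²) = 7.7782

(4.5277, 7.9057, 5.5227, 7.7782)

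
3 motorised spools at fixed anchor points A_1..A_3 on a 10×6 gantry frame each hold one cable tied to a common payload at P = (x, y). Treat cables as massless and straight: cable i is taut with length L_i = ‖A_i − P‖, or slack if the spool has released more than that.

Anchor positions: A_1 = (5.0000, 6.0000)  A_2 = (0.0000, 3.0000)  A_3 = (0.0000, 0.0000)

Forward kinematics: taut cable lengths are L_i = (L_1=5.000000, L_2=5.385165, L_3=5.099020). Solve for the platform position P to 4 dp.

expand ‖A_i−P‖²=L_i² and subtract eq 1 (c_i ≔ ‖A_i‖²−L_i²)
c_1 = 25.0000+36.0000−25.0000 = 36.0000
eq1−eq2 → [10.0000  6.0000]·P = 56.0000
eq1−eq3 → [10.0000  12.0000]·P = 62.0000
2×2 solve → P = (5.0000, 1.0000)

(5.0000, 1.0000)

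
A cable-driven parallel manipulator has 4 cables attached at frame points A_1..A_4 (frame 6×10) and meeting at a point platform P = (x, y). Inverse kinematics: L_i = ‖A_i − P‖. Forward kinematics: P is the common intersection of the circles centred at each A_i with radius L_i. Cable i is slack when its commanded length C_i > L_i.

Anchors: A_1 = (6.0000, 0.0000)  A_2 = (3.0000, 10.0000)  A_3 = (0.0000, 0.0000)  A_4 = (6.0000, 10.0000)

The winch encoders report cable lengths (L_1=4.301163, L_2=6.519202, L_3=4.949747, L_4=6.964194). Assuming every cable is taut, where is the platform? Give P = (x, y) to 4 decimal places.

expand ‖A_i−P‖²=L_i² and subtract eq 1 (k_i ≔ ‖A_i‖²−L_i²)
k_1 = 36.0000+0.0000−18.5000 = 17.5000
eq1−eq2 → [6.0000  -20.0000]·P = -49.0000
eq1−eq3 → [12.0000  0.0000]·P = 42.0000
eq1−eq4 → [0.0000  -20.0000]·P = -70.0000
2×2 solve → P = (3.5000, 3.5000)
check cable 4: ‖A_4−P‖² = 48.5000 ≈ L_4² = 48.5000 ✓

(3.5000, 3.5000)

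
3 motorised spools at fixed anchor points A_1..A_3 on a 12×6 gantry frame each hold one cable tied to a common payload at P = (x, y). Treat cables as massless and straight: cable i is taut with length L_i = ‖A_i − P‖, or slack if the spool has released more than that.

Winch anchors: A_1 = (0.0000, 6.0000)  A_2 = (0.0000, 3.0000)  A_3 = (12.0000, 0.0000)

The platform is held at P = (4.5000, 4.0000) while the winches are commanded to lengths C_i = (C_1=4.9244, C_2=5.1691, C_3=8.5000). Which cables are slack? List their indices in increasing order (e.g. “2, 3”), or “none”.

i=1: geometric 4.9244 vs commanded 4.9244 ⇒ taut
i=2: geometric 4.6098 vs commanded 5.1691 ⇒ slack
i=3: geometric 8.5000 vs commanded 8.5000 ⇒ taut

2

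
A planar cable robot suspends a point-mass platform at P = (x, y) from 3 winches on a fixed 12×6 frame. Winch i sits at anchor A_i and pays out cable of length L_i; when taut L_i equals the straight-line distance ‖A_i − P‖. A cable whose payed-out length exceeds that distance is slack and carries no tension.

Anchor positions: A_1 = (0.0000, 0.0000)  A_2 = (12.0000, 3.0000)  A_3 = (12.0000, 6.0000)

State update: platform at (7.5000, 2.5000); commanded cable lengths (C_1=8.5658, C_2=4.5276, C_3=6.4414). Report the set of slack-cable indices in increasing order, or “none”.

1, 3

cable 1: √((-7.5000)²+(-2.5000)²)=7.9057, C_1=8.5658: slack
cable 2: √((4.5000)²+(0.5000)²)=4.5277, C_2=4.5276: taut
cable 3: √((4.5000)²+(3.5000)²)=5.7009, C_3=6.4414: slack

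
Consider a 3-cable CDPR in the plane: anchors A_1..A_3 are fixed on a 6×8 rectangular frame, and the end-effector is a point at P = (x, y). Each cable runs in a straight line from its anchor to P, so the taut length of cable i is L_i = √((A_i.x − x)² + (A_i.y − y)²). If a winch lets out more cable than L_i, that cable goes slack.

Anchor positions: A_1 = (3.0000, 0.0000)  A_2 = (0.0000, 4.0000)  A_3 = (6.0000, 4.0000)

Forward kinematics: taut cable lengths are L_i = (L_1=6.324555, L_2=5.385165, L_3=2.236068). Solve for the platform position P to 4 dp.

expand ‖A_i−P‖²=L_i² and subtract eq 1 (c_i ≔ ‖A_i‖²−L_i²)
c_1 = 9.0000+0.0000−40.0000 = -31.0000
eq1−eq2 → [6.0000  -8.0000]·P = -18.0000
eq1−eq3 → [-6.0000  -8.0000]·P = -78.0000
2×2 solve → P = (5.0000, 6.0000)

(5.0000, 6.0000)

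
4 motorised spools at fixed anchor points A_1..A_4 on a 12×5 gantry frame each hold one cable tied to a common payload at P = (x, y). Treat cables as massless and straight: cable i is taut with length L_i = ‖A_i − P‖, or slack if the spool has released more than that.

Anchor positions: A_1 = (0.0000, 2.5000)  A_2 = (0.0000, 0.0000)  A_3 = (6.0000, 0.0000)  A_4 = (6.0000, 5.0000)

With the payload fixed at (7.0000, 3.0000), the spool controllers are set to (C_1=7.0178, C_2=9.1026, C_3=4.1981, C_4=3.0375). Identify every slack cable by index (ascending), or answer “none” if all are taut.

cable 1: L_1 = ‖A_1−P‖ = 7.0178;  C_1 = 7.0178 → taut
cable 2: L_2 = ‖A_2−P‖ = 7.6158;  C_2 = 9.1026 → slack
cable 3: L_3 = ‖A_3−P‖ = 3.1623;  C_3 = 4.1981 → slack
cable 4: L_4 = ‖A_4−P‖ = 2.2361;  C_4 = 3.0375 → slack

2, 3, 4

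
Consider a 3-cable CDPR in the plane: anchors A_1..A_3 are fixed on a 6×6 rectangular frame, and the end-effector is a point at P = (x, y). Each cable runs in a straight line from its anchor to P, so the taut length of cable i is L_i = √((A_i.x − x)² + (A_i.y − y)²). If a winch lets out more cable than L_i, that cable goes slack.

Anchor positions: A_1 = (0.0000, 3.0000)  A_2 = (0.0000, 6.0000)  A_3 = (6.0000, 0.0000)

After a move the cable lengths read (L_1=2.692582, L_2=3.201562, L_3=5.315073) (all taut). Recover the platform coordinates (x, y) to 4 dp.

(2.5000, 4.0000)

each cable: (A_i−P)·(A_i−P) = L_i²; let c_i = ‖A_i‖²−L_i²
c_1 = 0.0000+9.0000−7.2500 = 1.7500
row 1: 0.0000x − 6.0000y = -24.0000  (c_2=25.7500)
row 2: -12.0000x + 6.0000y = -6.0000  (c_3=7.7500)
Cramer on rows 1–2 → x = 2.5000, y = 4.0000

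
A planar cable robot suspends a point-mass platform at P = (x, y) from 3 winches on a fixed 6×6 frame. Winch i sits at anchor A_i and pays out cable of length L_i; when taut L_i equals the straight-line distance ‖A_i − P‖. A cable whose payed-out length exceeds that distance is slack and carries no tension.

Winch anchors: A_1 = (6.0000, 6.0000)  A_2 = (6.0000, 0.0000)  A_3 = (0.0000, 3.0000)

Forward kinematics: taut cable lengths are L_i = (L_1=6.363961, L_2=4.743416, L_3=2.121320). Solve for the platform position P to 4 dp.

(1.5000, 1.5000)

circle eqns → linear via eq_j − eq_1; set k_j = A_j·A_j − L_j²
k_1 = 36.0000+36.0000−40.5000 = 31.5000
0.0000·x + 12.0000·y = k_1−k_2 = 18.0000
12.0000·x + 6.0000·y = k_1−k_3 = 27.0000
solve first two rows → x=1.5000, y=1.5000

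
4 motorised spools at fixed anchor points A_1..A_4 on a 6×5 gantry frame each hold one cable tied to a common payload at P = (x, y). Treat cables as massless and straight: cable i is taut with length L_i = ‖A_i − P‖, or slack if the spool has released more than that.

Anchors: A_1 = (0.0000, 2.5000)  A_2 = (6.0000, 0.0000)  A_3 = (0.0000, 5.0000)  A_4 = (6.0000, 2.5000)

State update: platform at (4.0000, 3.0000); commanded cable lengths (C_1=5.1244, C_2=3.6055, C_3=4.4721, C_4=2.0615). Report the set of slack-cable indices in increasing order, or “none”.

cable 1: √((-4.0000)²+(-0.5000)²)=4.0311, C_1=5.1244: slack
cable 2: √((2.0000)²+(-3.0000)²)=3.6056, C_2=3.6055: taut
cable 3: √((-4.0000)²+(2.0000)²)=4.4721, C_3=4.4721: taut
cable 4: √((2.0000)²+(-0.5000)²)=2.0616, C_4=2.0615: taut

1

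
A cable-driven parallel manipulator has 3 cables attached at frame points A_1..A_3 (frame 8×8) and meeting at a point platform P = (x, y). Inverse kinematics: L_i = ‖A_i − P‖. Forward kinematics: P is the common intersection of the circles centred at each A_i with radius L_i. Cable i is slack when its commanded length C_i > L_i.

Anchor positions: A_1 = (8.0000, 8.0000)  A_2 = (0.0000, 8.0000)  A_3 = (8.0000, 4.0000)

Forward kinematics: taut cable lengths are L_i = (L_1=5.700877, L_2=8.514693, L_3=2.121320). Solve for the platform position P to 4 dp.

(6.5000, 2.5000)

circle eqns → linear via eq_j − eq_1; set c_j = A_j·A_j − L_j²
c_1 = 64.0000+64.0000−32.5000 = 95.5000
16.0000·x + 0.0000·y = c_1−c_2 = 104.0000
0.0000·x + 8.0000·y = c_1−c_3 = 20.0000
solve first two rows → x=6.5000, y=2.5000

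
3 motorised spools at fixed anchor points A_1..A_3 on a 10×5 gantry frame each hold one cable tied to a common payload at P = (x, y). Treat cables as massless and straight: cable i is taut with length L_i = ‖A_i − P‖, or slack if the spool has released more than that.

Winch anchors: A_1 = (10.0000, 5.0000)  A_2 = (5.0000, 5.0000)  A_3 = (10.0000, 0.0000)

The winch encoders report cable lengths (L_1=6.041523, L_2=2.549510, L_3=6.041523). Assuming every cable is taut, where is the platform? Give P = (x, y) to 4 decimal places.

(4.5000, 2.5000)

circle eqns → linear via eq_j − eq_1; set k_j = A_j·A_j − L_j²
k_1 = 100.0000+25.0000−36.5000 = 88.5000
10.0000·x + 0.0000·y = k_1−k_2 = 45.0000
0.0000·x + 10.0000·y = k_1−k_3 = 25.0000
solve first two rows → x=4.5000, y=2.5000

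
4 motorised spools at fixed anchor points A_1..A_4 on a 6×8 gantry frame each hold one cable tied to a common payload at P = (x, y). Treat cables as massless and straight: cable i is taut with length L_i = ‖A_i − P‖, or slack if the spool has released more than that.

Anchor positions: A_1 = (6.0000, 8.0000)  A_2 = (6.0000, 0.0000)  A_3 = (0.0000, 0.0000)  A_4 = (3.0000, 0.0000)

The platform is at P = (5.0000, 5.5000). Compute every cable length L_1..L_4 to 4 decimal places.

(2.6926, 5.5902, 7.4330, 5.8523)

cable 1: Δx=1.0000, Δy=2.5000; L_1 = √(Δx²+Δy²) = 2.6926
cable 2: Δx=1.0000, Δy=-5.5000; L_2 = √(Δx²+Δy²) = 5.5902
cable 3: Δx=-5.0000, Δy=-5.5000; L_3 = √(Δx²+Δy²) = 7.4330
cable 4: Δx=-2.0000, Δy=-5.5000; L_4 = √(Δx²+Δy²) = 5.8523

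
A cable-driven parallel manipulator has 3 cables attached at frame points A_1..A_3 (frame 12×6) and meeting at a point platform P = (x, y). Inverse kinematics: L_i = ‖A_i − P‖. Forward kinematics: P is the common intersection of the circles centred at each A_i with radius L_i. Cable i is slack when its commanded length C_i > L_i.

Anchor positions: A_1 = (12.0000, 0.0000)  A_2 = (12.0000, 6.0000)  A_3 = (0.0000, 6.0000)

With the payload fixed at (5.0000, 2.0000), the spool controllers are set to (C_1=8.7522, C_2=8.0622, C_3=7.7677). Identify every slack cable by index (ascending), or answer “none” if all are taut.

1, 3

cable 1: L_1 = ‖A_1−P‖ = 7.2801;  C_1 = 8.7522 → slack
cable 2: L_2 = ‖A_2−P‖ = 8.0623;  C_2 = 8.0622 → taut
cable 3: L_3 = ‖A_3−P‖ = 6.4031;  C_3 = 7.7677 → slack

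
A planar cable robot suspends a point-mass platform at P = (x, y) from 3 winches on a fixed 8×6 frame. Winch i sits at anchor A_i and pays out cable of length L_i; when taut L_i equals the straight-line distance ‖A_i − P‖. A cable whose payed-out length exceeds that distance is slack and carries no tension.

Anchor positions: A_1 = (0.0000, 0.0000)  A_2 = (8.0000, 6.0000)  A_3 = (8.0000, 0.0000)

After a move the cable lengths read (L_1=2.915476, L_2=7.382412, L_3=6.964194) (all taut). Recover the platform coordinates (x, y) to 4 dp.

(1.5000, 2.5000)

circle eqns → linear via eq_j − eq_1; set c_j = A_j·A_j − L_j²
c_1 = 0.0000+0.0000−8.5000 = -8.5000
-16.0000·x − 12.0000·y = c_1−c_2 = -54.0000
-16.0000·x + 0.0000·y = c_1−c_3 = -24.0000
solve first two rows → x=1.5000, y=2.5000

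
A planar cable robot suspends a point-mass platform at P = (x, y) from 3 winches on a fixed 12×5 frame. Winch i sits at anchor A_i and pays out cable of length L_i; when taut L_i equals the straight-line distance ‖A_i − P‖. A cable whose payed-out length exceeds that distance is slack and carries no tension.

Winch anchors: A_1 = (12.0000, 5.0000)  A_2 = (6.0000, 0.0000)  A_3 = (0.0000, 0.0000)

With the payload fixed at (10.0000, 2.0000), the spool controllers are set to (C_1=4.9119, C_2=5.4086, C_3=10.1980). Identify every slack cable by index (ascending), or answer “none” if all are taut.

cable 1: L_1 = ‖A_1−P‖ = 3.6056;  C_1 = 4.9119 → slack
cable 2: L_2 = ‖A_2−P‖ = 4.4721;  C_2 = 5.4086 → slack
cable 3: L_3 = ‖A_3−P‖ = 10.1980;  C_3 = 10.1980 → taut

1, 2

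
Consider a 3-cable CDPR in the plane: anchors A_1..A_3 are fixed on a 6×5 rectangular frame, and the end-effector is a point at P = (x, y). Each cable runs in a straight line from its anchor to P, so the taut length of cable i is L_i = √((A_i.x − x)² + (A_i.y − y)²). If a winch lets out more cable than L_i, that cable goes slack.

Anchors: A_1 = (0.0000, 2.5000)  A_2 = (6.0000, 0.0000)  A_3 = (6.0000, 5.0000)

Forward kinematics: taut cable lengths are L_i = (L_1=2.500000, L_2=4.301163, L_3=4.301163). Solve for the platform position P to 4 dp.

(2.5000, 2.5000)

expand ‖A_i−P‖²=L_i² and subtract eq 1 (c_i ≔ ‖A_i‖²−L_i²)
c_1 = 0.0000+6.2500−6.2500 = 0.0000
eq1−eq2 → [-12.0000  5.0000]·P = -17.5000
eq1−eq3 → [-12.0000  -5.0000]·P = -42.5000
2×2 solve → P = (2.5000, 2.5000)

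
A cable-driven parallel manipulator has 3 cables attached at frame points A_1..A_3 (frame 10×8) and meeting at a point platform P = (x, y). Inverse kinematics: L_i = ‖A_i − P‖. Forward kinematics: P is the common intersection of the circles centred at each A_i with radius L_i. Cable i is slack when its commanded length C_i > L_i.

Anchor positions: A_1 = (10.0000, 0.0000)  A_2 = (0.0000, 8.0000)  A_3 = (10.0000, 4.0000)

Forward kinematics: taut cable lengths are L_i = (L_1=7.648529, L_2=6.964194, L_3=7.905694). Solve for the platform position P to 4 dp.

(2.5000, 1.5000)

expand ‖A_i−P‖²=L_i² and subtract eq 1 (c_i ≔ ‖A_i‖²−L_i²)
c_1 = 100.0000+0.0000−58.5000 = 41.5000
eq1−eq2 → [20.0000  -16.0000]·P = 26.0000
eq1−eq3 → [0.0000  -8.0000]·P = -12.0000
2×2 solve → P = (2.5000, 1.5000)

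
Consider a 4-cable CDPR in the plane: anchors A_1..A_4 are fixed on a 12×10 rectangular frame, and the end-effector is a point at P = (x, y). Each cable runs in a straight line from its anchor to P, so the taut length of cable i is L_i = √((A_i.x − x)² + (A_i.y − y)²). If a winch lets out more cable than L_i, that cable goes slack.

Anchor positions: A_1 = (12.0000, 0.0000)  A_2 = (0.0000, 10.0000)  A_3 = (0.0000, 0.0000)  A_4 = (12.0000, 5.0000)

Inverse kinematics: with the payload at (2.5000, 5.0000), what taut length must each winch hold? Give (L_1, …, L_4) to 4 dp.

L_1: Δ = A_1−P = (9.5000, -5.0000) → ‖Δ‖ = √115.2500 = 10.7355
L_2: Δ = A_2−P = (-2.5000, 5.0000) → ‖Δ‖ = √31.2500 = 5.5902
L_3: Δ = A_3−P = (-2.5000, -5.0000) → ‖Δ‖ = √31.2500 = 5.5902
L_4: Δ = A_4−P = (9.5000, 0.0000) → ‖Δ‖ = √90.2500 = 9.5000

(10.7355, 5.5902, 5.5902, 9.5000)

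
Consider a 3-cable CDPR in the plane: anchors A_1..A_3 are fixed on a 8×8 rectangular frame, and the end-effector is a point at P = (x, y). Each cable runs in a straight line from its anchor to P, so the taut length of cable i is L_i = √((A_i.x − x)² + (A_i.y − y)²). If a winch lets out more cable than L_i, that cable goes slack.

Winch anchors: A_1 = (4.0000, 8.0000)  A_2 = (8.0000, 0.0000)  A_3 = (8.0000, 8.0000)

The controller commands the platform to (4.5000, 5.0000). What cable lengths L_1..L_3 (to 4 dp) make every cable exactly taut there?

L_1 = √((4.0000−4.5000)² + (8.0000−5.0000)²) = 3.0414
L_2 = √((8.0000−4.5000)² + (0.0000−5.0000)²) = 6.1033
L_3 = √((8.0000−4.5000)² + (8.0000−5.0000)²) = 4.6098

(3.0414, 6.1033, 4.6098)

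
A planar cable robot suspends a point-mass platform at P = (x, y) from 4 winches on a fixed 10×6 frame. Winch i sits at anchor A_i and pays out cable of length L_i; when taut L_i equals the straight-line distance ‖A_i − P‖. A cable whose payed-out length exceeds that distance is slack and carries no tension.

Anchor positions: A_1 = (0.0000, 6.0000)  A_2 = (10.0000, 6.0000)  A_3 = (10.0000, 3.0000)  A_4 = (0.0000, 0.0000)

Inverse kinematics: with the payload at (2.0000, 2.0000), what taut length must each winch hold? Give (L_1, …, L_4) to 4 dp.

L_1: Δ = A_1−P = (-2.0000, 4.0000) → ‖Δ‖ = √20.0000 = 4.4721
L_2: Δ = A_2−P = (8.0000, 4.0000) → ‖Δ‖ = √80.0000 = 8.9443
L_3: Δ = A_3−P = (8.0000, 1.0000) → ‖Δ‖ = √65.0000 = 8.0623
L_4: Δ = A_4−P = (-2.0000, -2.0000) → ‖Δ‖ = √8.0000 = 2.8284

(4.4721, 8.9443, 8.0623, 2.8284)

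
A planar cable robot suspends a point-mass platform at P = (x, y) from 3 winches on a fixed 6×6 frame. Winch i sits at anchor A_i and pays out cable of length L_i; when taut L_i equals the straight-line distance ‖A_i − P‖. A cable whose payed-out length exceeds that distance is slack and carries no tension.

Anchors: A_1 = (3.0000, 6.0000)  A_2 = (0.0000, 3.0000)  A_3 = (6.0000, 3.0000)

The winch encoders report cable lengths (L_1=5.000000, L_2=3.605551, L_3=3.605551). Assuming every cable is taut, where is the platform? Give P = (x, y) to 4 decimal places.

(3.0000, 1.0000)

each cable: (A_i−P)·(A_i−P) = L_i²; let c_i = ‖A_i‖²−L_i²
c_1 = 9.0000+36.0000−25.0000 = 20.0000
row 1: 6.0000x + 6.0000y = 24.0000  (c_2=-4.0000)
row 2: -6.0000x + 6.0000y = -12.0000  (c_3=32.0000)
Cramer on rows 1–2 → x = 3.0000, y = 1.0000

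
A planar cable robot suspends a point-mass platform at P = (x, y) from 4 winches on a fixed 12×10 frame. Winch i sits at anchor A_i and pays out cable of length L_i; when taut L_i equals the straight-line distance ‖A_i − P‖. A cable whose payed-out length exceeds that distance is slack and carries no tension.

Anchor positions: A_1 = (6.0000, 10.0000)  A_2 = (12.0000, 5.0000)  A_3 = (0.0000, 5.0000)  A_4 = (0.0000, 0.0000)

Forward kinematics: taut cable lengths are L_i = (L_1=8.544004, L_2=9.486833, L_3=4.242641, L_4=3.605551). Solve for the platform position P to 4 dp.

(3.0000, 2.0000)

circle eqns → linear via eq_j − eq_1; set k_j = A_j·A_j − L_j²
k_1 = 36.0000+100.0000−73.0000 = 63.0000
-12.0000·x + 10.0000·y = k_1−k_2 = -16.0000
12.0000·x + 10.0000·y = k_1−k_3 = 56.0000
12.0000·x + 20.0000·y = k_1−k_4 = 76.0000
solve first two rows → x=3.0000, y=2.0000
check cable 4: ‖A_4−P‖² = 13.0000 ≈ L_4² = 13.0000 ✓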